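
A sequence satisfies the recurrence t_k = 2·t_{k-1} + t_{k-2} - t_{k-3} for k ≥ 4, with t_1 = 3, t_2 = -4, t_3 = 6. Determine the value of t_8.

Applying the relation repeatedly:
t_4 = 5, t_5 = 20, t_6 = 39, t_7 = 93, t_8 = 205.

205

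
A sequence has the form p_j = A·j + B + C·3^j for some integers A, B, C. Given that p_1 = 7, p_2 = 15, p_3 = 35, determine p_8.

Write the equations: A + B + 3C = 7; 2A + B + 9C = 15; 3A + B + 27C = 35.
Subtracting the first from the second: A + 6C = 8.
Subtracting the second from the third: A + 18C = 20.
Solving: C = 1, A = 2, then B = 2.
Therefore p_8 = 16 + 2 + 1·6561 = 6579.

6579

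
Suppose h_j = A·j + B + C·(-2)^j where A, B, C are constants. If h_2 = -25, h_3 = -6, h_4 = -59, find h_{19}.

1048474

Write the equations: 2A + B + 4C = -25; 3A + B - 8C = -6; 4A + B + 16C = -59.
Subtracting the first from the second: A - 12C = 19.
Subtracting the second from the third: A + 24C = -53.
Solving: C = -2, A = -5, then B = -7.
Therefore h_{19} = -95 + (-7) + (-2)·(-524288) = 1048474.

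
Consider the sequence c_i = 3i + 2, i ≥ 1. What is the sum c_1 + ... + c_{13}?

Over i = 1..13: Σi = 91.
Total = (3)·91 + (2)·13 = 299.

299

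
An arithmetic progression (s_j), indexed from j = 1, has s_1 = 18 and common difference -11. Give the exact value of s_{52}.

s_j = 18 + (j - 1)·(-11).
s_{52} = 18 + 51·(-11) = -543.

-543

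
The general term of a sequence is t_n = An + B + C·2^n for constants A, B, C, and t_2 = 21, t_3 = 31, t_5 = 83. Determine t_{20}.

The three given values yield: 2A + B + 4C = 21; 3A + B + 8C = 31; 5A + B + 32C = 83.
Subtracting the first from the second: A + 4C = 10.
Subtracting the second from the third: 2A + 24C = 52.
Solving: C = 2, A = 2, then B = 9.
Hence t_{20} = 2·20 + 9 + 2·1048576 = 2097201.

2097201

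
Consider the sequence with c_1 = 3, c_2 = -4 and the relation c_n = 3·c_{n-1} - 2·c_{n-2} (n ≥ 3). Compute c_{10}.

Iterate the recurrence:
c_3 = -18, c_4 = -46, c_5 = -102, c_6 = -214, c_7 = -438, c_8 = -886, c_9 = -1782, c_{10} = -3574.
(Characteristic roots are 2 and 1.)

-3574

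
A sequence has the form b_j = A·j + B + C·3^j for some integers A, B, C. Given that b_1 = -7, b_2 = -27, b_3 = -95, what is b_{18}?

Plug in j = 1, 2, 3: A + B + 3C = -7; 2A + B + 9C = -27; 3A + B + 27C = -95.
Subtracting the first from the second: A + 6C = -20.
Subtracting the second from the third: A + 18C = -68.
Solving: C = -4, A = 4, then B = 1.
So b_j = 4·j + 1 + (-4)·3^j; at j=18 this is -1549681883.

-1549681883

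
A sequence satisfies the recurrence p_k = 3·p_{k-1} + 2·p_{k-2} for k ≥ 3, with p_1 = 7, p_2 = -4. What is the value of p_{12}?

p_3 = 2, p_4 = -2, p_5 = -2, p_6 = -10, p_7 = -34, p_8 = -122, p_9 = -434, p_{10} = -1546, p_{11} = -5506, p_{12} = -19610.

-19610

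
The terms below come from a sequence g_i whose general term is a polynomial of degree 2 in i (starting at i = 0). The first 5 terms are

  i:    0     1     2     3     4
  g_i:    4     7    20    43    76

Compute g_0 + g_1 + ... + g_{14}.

1st diffs: 3, 13, 23, 33.
2nd diffs: 10, 10, 10 (constant).
Newton forward-difference form: g_i = 4 + 3·C(i,1) + 10·C(i,2).
Continuing: …, 119, 172, 235, 308, …, g_{14} = 956.
Summing i = 0..14 (15 terms) gives 4925.

4925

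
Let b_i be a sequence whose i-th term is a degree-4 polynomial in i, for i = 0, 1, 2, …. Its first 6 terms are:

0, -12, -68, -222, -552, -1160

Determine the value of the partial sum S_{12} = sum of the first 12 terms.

-56210

1st diffs: -12, -56, -154, -330, -608.
2nd diffs: -44, -98, -176, -278.
3rd diffs: -54, -78, -102.
4th diffs: -24, -24 (constant).
Newton forward-difference form: b_i = (-12)·C(i,1) + (-44)·C(i,2) + (-54)·C(i,3) + (-24)·C(i,4).
Continuing: …, -2172, -3738, -6032, -9252, …, b_{11} = -19382.
Summing i = 0..11 (12 terms) gives -56210.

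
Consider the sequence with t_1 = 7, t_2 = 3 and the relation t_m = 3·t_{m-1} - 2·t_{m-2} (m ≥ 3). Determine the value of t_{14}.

-32757

Iterate the recurrence:
t_3 = -5;  t_4 = -21;  t_5 = -53;  …;  t_{11} = -4085;  t_{12} = -8181;  t_{13} = -16373;  t_{14} = -32757.
(Characteristic roots are 2 and 1.)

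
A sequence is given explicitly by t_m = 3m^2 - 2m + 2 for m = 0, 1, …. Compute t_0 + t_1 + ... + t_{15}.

Over m = 0..15: Σm = 120, Σm² = 1240.
Total = (3)·1240 + (-2)·120 + (2)·16 = 3512.

3512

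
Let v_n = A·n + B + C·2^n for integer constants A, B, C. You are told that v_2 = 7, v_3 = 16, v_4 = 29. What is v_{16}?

65609

Write the equations: 2A + B + 4C = 7; 3A + B + 8C = 16; 4A + B + 16C = 29.
Subtracting the first from the second: A + 4C = 9.
Subtracting the second from the third: A + 8C = 13.
Solving: C = 1, A = 5, then B = -7.
So v_n = 5·n + (-7) + 1·2^n; at n=16 this is 65609.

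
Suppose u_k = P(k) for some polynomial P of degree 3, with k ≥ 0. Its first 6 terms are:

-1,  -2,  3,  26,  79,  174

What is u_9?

1214

1st diffs: -1, 5, 23, 53, 95.
2nd diffs: 6, 18, 30, 42.
3rd diffs: 12, 12, 12 (constant).
Newton forward-difference form: u_k = -1 + (-1)·C(k,1) + 6·C(k,2) + 12·C(k,3).
At k = 9: k = 9, so u_9 = -1 - 9 + 216 + 1008 = 1214.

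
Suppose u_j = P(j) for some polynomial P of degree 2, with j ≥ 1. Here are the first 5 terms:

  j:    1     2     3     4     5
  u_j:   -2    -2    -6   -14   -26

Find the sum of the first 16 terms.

1st diffs: 0, -4, -8, -12.
2nd diffs: -4, -4, -4 (constant).
Newton forward-difference form: u_j = -2 + (-4)·C(j-1,2).
Continuing: …, -42, -62, -86, -114, …, u_{16} = -422.
Summing j = 1..16 (16 terms) gives -2272.

-2272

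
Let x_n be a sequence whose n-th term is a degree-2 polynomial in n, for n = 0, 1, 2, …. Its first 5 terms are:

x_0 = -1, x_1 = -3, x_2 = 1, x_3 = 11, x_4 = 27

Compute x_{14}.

517

1st diffs: -2, 4, 10, 16.
2nd diffs: 6, 6, 6 (constant).
Newton forward-difference form: x_n = -1 + (-2)·C(n,1) + 6·C(n,2).
At n = 14: n = 14, so x_{14} = -1 - 28 + 546 = 517.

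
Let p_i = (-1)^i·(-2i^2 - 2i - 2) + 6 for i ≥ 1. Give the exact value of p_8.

(-1)^8 = 1; -2i^2 - 2i - 2 at i=8 is -146; so p_8 = -140.

-140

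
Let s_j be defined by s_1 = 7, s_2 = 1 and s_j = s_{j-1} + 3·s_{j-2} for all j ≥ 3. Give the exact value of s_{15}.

Applying the relation repeatedly:
s_3 = 22, s_4 = 25, s_5 = 91, …, s_{12} = 27022, s_{13} = 62503, s_{14} = 143569, s_{15} = 331078.

331078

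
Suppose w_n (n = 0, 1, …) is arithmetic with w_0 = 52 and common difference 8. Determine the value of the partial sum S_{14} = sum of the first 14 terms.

w_n = 52 + (n - 0)·8.
w_{13} = 156; S = 14·(52 + 156)/2 = 1456.

1456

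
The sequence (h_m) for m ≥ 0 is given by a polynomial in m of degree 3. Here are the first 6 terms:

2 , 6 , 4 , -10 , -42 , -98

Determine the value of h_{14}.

-2672

1st diffs: 4, -2, -14, -32, -56.
2nd diffs: -6, -12, -18, -24.
3rd diffs: -6, -6, -6 (constant).
Newton forward-difference form: h_m = 2 + 4·C(m,1) + (-6)·C(m,2) + (-6)·C(m,3).
At m = 14: m = 14, so h_{14} = 2 + 56 - 546 - 2184 = -2672.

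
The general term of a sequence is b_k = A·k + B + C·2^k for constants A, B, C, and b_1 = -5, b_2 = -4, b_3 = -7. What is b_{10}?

Plug in k = 1, 2, 3: A + B + 2C = -5; 2A + B + 4C = -4; 3A + B + 8C = -7.
Subtracting the first from the second: A + 2C = 1.
Subtracting the second from the third: A + 4C = -3.
Solving: C = -2, A = 5, then B = -6.
Hence b_{10} = 5·10 + (-6) + (-2)·1024 = -2004.

-2004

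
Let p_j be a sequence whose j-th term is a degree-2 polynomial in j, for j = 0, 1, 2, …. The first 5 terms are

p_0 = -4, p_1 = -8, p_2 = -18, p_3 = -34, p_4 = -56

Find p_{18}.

-994

1st diffs: -4, -10, -16, -22.
2nd diffs: -6, -6, -6 (constant).
So p_j = -3j^2 - j - 4.
Evaluating at j = 18 gives p_{18} = -994.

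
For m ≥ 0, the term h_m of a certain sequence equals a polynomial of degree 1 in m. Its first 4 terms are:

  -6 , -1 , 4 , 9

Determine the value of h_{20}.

94

1st diffs: 5, 5, 5 (constant).
So h_m = 5m - 6.
Evaluating at m = 20 gives h_{20} = 94.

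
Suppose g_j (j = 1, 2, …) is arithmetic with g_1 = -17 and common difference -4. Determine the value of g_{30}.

g_j = -17 + (j - 1)·(-4).
g_{30} = -17 + 29·(-4) = -133.

-133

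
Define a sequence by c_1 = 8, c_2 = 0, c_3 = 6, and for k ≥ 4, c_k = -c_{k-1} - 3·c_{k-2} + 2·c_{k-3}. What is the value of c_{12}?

-1670

Applying the relation repeatedly:
c_4 = 10, c_5 = -28, c_6 = 10, c_7 = 94, c_8 = -180, c_9 = -82, c_{10} = 810, c_{11} = -924, c_{12} = -1670.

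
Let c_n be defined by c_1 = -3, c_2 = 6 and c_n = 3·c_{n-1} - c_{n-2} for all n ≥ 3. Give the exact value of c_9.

7053

Compute successive terms:
c_3 = 21;  c_4 = 57;  c_5 = 150;  c_6 = 393;  c_7 = 1029;  c_8 = 2694;  c_9 = 7053.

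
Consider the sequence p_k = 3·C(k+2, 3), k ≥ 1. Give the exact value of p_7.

252

C(9, 3) = 84, so p_7 = 252.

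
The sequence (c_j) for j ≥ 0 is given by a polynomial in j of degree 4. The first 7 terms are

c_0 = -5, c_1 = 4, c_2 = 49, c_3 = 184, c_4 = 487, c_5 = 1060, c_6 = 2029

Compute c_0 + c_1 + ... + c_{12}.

1st diffs: 9, 45, 135, 303, 573, 969.
2nd diffs: 36, 90, 168, 270, 396.
3rd diffs: 54, 78, 102, 126.
4th diffs: 24, 24, 24 (constant).
So c_j = j^4 + 3j^3 + 2j^2 + 3j - 5.
Continuing: …, 3544, 5779, 8932, 13225, …, c_{12} = 26239.
Summing j = 0..12 (13 terms) gives 80431.

80431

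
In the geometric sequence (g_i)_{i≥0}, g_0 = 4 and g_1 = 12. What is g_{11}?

Common ratio r = 3.
g_i = 4·3^(i-0).
g_{11} = 4·3^11 = 708588.

708588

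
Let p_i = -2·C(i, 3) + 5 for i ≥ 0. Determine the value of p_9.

C(9, 3) = 84, so p_9 = -163.

-163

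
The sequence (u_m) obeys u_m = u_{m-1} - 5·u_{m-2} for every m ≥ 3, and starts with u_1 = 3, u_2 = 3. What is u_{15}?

233508

u_3 = -12, u_4 = -27, u_5 = 33, …, u_{12} = -9072, u_{13} = -47037, u_{14} = -1677, u_{15} = 233508.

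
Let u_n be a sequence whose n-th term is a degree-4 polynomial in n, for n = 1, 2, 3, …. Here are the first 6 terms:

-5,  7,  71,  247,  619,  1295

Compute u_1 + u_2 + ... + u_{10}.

1st diffs: 12, 64, 176, 372, 676.
2nd diffs: 52, 112, 196, 304.
3rd diffs: 60, 84, 108.
4th diffs: 24, 24 (constant).
Newton forward-difference form: u_n = -5 + 12·C(n-1,1) + 52·C(n-1,2) + 60·C(n-1,3) + 24·C(n-1,4).
Continuing: 2407, 4111, 6587, 10039.
Summing n = 1..10 (10 terms) gives 25378.

25378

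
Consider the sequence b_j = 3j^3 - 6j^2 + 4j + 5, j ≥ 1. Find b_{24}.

38117

b_{24} = 3·24^3 - 6·24^2 + 4·24 + 5 = 38117.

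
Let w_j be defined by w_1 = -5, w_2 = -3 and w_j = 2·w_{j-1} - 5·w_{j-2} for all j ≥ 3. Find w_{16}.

406693

Applying the relation repeatedly:
w_3 = 19, w_4 = 53, w_5 = 11, …, w_{13} = -48469, w_{14} = 77997, w_{15} = 398339, w_{16} = 406693.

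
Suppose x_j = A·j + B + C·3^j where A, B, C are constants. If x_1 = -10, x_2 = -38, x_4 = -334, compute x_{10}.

-236230

At j = 1, 2, 4: A + B + 3C = -10; 2A + B + 9C = -38; 4A + B + 81C = -334.
Subtracting the first from the second: A + 6C = -28.
Subtracting the second from the third: 2A + 72C = -296.
Solving: C = -4, A = -4, then B = 6.
Hence x_{10} = -4·10 + 6 + (-4)·59049 = -236230.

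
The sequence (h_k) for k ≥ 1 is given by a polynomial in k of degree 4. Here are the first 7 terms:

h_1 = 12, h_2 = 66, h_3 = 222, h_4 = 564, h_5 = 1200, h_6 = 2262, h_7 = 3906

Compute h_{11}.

1st diffs: 54, 156, 342, 636, 1062, 1644.
2nd diffs: 102, 186, 294, 426, 582.
3rd diffs: 84, 108, 132, 156.
4th diffs: 24, 24, 24 (constant).
Newton forward-difference form: h_k = 12 + 54·C(k-1,1) + 102·C(k-1,2) + 84·C(k-1,3) + 24·C(k-1,4).
At k = 11: k-1 = 10, so h_{11} = 12 + 540 + 4590 + 10080 + 5040 = 20262.

20262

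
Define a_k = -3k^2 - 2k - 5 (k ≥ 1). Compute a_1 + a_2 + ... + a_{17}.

Over k = 1..17: Σk = 153, Σk² = 1785.
Total = (-3)·1785 + (-2)·153 + (-5)·17 = -5746.

-5746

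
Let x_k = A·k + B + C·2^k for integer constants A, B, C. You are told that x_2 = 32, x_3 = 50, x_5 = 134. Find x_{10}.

The three given values yield: 2A + B + 4C = 32; 3A + B + 8C = 50; 5A + B + 32C = 134.
Subtracting the first from the second: A + 4C = 18.
Subtracting the second from the third: 2A + 24C = 84.
Solving: C = 3, A = 6, then B = 8.
So x_k = 6·k + 8 + 3·2^k; at k=10 this is 3140.

3140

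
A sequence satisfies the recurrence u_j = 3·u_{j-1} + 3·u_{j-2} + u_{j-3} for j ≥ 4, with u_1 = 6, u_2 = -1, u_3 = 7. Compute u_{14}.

17032295

Compute successive terms:
u_4 = 24  u_5 = 92  u_6 = 355  …  u_{11} = 299087  u_{12} = 1150684  u_{13} = 4427052  u_{14} = 17032295.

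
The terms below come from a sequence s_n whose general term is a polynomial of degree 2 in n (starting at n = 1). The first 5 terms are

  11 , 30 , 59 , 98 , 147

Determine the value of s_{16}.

1st diffs: 19, 29, 39, 49.
2nd diffs: 10, 10, 10 (constant).
Newton forward-difference form: s_n = 11 + 19·C(n-1,1) + 10·C(n-1,2).
At n = 16: n-1 = 15, so s_{16} = 11 + 285 + 1050 = 1346.

1346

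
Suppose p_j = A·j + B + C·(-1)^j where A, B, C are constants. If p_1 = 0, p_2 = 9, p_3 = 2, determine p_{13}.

12

The three given values yield: A + B - C = 0; 2A + B + C = 9; 3A + B - C = 2.
Subtracting the first from the second: A + 2C = 9.
Subtracting the second from the third: A - 2C = -7.
Solving: C = 4, A = 1, then B = 3.
Hence p_{13} = 1·13 + 3 + 4·(-1) = 12.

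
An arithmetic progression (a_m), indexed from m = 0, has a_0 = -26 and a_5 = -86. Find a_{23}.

-302

Common difference d = (-86 - (-26)) / (5 - 0) = -12.
a_m = -26 + (m - 0)·(-12).
a_{23} = -26 + 23·(-12) = -302.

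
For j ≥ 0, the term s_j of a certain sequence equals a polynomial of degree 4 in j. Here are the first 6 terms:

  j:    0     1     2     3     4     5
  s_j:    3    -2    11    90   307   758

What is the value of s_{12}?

23571

1st diffs: -5, 13, 79, 217, 451.
2nd diffs: 18, 66, 138, 234.
3rd diffs: 48, 72, 96.
4th diffs: 24, 24 (constant).
Newton forward-difference form: s_j = 3 + (-5)·C(j,1) + 18·C(j,2) + 48·C(j,3) + 24·C(j,4).
At j = 12: j = 12, so s_{12} = 3 - 60 + 1188 + 10560 + 11880 = 23571.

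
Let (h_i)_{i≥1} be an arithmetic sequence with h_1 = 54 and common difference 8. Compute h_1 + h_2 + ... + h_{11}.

1034

h_i = 54 + (i - 1)·8.
h_{11} = 134; S = 11·(54 + 134)/2 = 1034.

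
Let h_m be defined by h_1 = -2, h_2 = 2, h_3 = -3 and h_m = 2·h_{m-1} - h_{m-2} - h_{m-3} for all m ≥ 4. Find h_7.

-9

Applying the relation repeatedly:
h_4 = -6, h_5 = -11, h_6 = -13, h_7 = -9.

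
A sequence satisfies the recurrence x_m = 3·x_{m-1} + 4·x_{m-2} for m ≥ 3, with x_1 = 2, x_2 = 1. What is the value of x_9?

39323

Step forward from the initial values:
x_3 = 11; x_4 = 37; x_5 = 155; x_6 = 613; x_7 = 2459; x_8 = 9829; x_9 = 39323.
(Characteristic roots are 4 and -1.)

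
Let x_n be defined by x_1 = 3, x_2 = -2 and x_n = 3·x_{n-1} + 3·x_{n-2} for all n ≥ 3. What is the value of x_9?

Step forward from the initial values:
x_3 = 3;  x_4 = 3;  x_5 = 18;  x_6 = 63;  x_7 = 243;  x_8 = 918;  x_9 = 3483.

3483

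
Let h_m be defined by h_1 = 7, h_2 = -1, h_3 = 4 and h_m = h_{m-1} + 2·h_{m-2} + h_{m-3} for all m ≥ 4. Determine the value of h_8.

Applying the relation repeatedly:
h_4 = 9;  h_5 = 16;  h_6 = 38;  h_7 = 79;  h_8 = 171.

171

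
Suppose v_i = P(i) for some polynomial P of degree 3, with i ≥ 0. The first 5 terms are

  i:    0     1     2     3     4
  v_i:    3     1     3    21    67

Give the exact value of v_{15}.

1st diffs: -2, 2, 18, 46.
2nd diffs: 4, 16, 28.
3rd diffs: 12, 12 (constant).
So v_i = 2i^3 - 4i^2 + 3.
Evaluating at i = 15 gives v_{15} = 5853.

5853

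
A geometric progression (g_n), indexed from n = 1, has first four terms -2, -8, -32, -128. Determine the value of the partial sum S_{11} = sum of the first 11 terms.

-2796202

Common ratio r = 4.
g_n = (-2)·4^(n-1).
S = (-2)·(4^11 - 1)/(4 - 1) = (-2)·(4194304 - 1)/(3) = -2796202.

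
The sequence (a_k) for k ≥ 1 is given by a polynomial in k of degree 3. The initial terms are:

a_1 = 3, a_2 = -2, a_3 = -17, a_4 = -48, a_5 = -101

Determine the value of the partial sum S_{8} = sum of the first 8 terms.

-1096

1st diffs: -5, -15, -31, -53.
2nd diffs: -10, -16, -22.
3rd diffs: -6, -6 (constant).
Newton forward-difference form: a_k = 3 + (-5)·C(k-1,1) + (-10)·C(k-1,2) + (-6)·C(k-1,3).
Continuing: -182, -297, -452.
Summing k = 1..8 (8 terms) gives -1096.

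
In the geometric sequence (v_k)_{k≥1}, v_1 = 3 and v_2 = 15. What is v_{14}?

Common ratio r = 5.
v_k = 3·5^(k-1).
v_{14} = 3·5^13 = 3662109375.

3662109375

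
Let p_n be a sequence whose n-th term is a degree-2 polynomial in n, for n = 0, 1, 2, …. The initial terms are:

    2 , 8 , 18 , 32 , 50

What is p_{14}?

1st diffs: 6, 10, 14, 18.
2nd diffs: 4, 4, 4 (constant).
Newton forward-difference form: p_n = 2 + 6·C(n,1) + 4·C(n,2).
At n = 14: n = 14, so p_{14} = 2 + 84 + 364 = 450.

450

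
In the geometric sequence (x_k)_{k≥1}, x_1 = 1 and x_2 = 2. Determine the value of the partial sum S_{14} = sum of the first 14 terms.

16383

Common ratio r = 2.
x_k = 1·2^(k-1).
S = 1·(2^14 - 1)/(2 - 1) = 1·(16384 - 1)/(1) = 16383.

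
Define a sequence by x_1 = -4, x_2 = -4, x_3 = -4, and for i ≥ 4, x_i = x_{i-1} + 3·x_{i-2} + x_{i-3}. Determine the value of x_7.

-228

Step forward from the initial values:
x_4 = -20  x_5 = -36  x_6 = -100  x_7 = -228.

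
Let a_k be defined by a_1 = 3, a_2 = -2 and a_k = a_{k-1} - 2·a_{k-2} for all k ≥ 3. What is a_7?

-4

Iterate the recurrence:
a_3 = -8, a_4 = -4, a_5 = 12, a_6 = 20, a_7 = -4.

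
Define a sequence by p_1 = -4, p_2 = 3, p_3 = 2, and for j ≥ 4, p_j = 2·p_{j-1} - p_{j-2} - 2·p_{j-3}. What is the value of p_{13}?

826

Iterate the recurrence:
p_4 = 9  p_5 = 10  p_6 = 7  p_7 = -14  p_8 = -55  p_9 = -110  p_{10} = -137  p_{11} = -54  p_{12} = 249  p_{13} = 826.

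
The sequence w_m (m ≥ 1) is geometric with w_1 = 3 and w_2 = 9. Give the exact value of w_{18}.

387420489

Common ratio r = 3.
w_m = 3·3^(m-1).
w_{18} = 3·3^17 = 387420489.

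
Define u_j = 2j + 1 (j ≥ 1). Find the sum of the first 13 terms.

195

Over j = 1..13: Σj = 91.
Total = (2)·91 + (1)·13 = 195.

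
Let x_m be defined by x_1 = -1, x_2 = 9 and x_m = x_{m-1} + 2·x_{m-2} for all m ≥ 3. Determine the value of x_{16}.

87385

Iterate the recurrence:
x_3 = 7;  x_4 = 25;  x_5 = 39;  …;  x_{13} = 10919;  x_{14} = 21849;  x_{15} = 43687;  x_{16} = 87385.
(Characteristic roots are 2 and -1.)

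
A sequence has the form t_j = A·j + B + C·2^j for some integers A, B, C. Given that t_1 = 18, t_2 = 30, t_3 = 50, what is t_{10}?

4142

Plug in j = 1, 2, 3: A + B + 2C = 18; 2A + B + 4C = 30; 3A + B + 8C = 50.
Subtracting the first from the second: A + 2C = 12.
Subtracting the second from the third: A + 4C = 20.
Solving: C = 4, A = 4, then B = 6.
Hence t_{10} = 4·10 + 6 + 4·1024 = 4142.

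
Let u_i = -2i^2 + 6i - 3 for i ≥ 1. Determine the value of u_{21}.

-759

u_{21} = -2·21^2 + 6·21 - 3 = -759.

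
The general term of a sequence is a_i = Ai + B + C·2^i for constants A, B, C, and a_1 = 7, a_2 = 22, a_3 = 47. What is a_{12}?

Write the equations: A + B + 2C = 7; 2A + B + 4C = 22; 3A + B + 8C = 47.
Subtracting the first from the second: A + 2C = 15.
Subtracting the second from the third: A + 4C = 25.
Solving: C = 5, A = 5, then B = -8.
Therefore a_{12} = 60 + (-8) + 5·4096 = 20532.

20532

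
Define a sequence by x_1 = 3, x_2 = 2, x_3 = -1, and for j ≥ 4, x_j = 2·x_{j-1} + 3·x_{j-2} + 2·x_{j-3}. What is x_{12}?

Iterate the recurrence:
x_4 = 10;  x_5 = 21;  x_6 = 70;  x_7 = 223;  x_8 = 698;  x_9 = 2205;  x_{10} = 6950;  x_{11} = 21911;  x_{12} = 69082.

69082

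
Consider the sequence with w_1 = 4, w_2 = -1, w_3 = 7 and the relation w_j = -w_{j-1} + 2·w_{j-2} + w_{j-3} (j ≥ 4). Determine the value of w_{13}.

1603

Applying the relation repeatedly:
w_4 = -5, w_5 = 18, w_6 = -21, w_7 = 52, w_8 = -76, w_9 = 159, w_{10} = -259, w_{11} = 501, w_{12} = -860, w_{13} = 1603.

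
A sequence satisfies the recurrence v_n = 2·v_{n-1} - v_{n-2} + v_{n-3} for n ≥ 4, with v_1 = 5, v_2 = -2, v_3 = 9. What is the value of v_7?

Step forward from the initial values:
v_4 = 25;  v_5 = 39;  v_6 = 62;  v_7 = 110.

110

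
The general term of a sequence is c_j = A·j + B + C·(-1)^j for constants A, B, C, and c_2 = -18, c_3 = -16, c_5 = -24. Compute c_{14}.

Write the equations: 2A + B + C = -18; 3A + B - C = -16; 5A + B - C = -24.
Subtracting the first from the second: A - 2C = 2.
Subtracting the second from the third: 2A = -8.
Solving: C = -3, A = -4, then B = -7.
So c_j = -4·j + (-7) + (-3)·(-1)^j; at j=14 this is -66.

-66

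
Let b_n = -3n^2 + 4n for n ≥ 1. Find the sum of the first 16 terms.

Over n = 1..16: Σn = 136, Σn² = 1496.
Total = (-3)·1496 + (4)·136 = -3944.

-3944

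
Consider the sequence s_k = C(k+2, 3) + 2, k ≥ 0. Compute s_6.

C(8, 3) = 56, so s_6 = 58.

58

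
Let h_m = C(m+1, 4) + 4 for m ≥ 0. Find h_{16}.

2384

C(17, 4) = 2380, so h_{16} = 2384.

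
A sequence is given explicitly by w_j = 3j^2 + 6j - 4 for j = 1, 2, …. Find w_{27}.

2345

w_{27} = 3·27^2 + 6·27 - 4 = 2345.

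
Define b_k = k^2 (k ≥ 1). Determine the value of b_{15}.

225

b_{15} = 1·15^2 = 225.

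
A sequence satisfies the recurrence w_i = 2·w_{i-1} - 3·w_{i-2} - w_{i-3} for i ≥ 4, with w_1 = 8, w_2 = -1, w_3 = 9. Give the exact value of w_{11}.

Iterate the recurrence:
w_4 = 13, w_5 = 0, w_6 = -48, w_7 = -109, w_8 = -74, w_9 = 227, w_{10} = 785, w_{11} = 963.

963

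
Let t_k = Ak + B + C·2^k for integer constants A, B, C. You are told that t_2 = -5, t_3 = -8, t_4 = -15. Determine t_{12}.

Write the equations: 2A + B + 4C = -5; 3A + B + 8C = -8; 4A + B + 16C = -15.
Subtracting the first from the second: A + 4C = -3.
Subtracting the second from the third: A + 8C = -7.
Solving: C = -1, A = 1, then B = -3.
Therefore t_{12} = 12 + (-3) + (-1)·4096 = -4087.

-4087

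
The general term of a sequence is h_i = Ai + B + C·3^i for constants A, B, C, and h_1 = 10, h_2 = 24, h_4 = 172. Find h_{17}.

The three given values yield: A + B + 3C = 10; 2A + B + 9C = 24; 4A + B + 81C = 172.
Subtracting the first from the second: A + 6C = 14.
Subtracting the second from the third: 2A + 72C = 148.
Solving: C = 2, A = 2, then B = 2.
Hence h_{17} = 2·17 + 2 + 2·129140163 = 258280362.

258280362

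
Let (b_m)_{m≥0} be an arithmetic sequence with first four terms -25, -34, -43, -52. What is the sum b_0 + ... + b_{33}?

Common difference d = -9.
b_m = -25 + (m - 0)·(-9).
b_{33} = -322; S = 34·(-25 + (-322))/2 = -5899.

-5899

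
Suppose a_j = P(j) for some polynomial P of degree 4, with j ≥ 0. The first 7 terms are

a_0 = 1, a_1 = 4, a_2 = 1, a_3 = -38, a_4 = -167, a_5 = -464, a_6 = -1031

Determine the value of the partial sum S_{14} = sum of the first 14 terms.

1st diffs: 3, -3, -39, -129, -297, -567.
2nd diffs: -6, -36, -90, -168, -270.
3rd diffs: -30, -54, -78, -102.
4th diffs: -24, -24, -24 (constant).
Newton forward-difference form: a_j = 1 + 3·C(j,1) + (-6)·C(j,2) + (-30)·C(j,3) + (-24)·C(j,4).
Continuing: …, -1994, -3503, -5732, -8879, …, a_{13} = -26168.
Summing j = 0..13 (14 terms) gives -79975.

-79975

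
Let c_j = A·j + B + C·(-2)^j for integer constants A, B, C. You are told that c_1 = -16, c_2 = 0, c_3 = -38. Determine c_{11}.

-6174

At j = 1, 2, 3: A + B - 2C = -16; 2A + B + 4C = 0; 3A + B - 8C = -38.
Subtracting the first from the second: A + 6C = 16.
Subtracting the second from the third: A - 12C = -38.
Solving: C = 3, A = -2, then B = -8.
Hence c_{11} = -2·11 + (-8) + 3·(-2048) = -6174.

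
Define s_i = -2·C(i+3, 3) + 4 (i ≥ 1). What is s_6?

C(9, 3) = 84, so s_6 = -164.

-164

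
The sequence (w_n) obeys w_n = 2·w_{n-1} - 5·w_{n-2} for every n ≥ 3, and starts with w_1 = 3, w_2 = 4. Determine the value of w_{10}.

-3956

Compute successive terms:
w_3 = -7, w_4 = -34, w_5 = -33, w_6 = 104, w_7 = 373, w_8 = 226, w_9 = -1413, w_{10} = -3956.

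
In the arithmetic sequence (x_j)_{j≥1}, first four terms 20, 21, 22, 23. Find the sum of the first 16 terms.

Common difference d = 1.
x_j = 20 + (j - 1)·1.
x_{16} = 35; S = 16·(20 + 35)/2 = 440.

440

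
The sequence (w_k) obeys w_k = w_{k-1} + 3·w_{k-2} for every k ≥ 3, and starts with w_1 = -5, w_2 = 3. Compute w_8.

Iterate the recurrence:
w_3 = -12;  w_4 = -3;  w_5 = -39;  w_6 = -48;  w_7 = -165;  w_8 = -309.

-309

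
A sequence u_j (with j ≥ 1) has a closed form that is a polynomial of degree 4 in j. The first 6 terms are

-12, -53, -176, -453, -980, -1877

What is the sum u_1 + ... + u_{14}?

1st diffs: -41, -123, -277, -527, -897.
2nd diffs: -82, -154, -250, -370.
3rd diffs: -72, -96, -120.
4th diffs: -24, -24 (constant).
So u_j = -j^4 - 2j^3 - 4j^2 - 5.
Continuing: …, -3288, -5381, -8348, -12405, …, u_{14} = -44693.
Summing j = 1..14 (14 terms) gives -153867.

-153867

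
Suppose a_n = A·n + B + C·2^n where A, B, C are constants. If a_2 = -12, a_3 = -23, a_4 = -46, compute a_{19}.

At n = 2, 3, 4: 2A + B + 4C = -12; 3A + B + 8C = -23; 4A + B + 16C = -46.
Subtracting the first from the second: A + 4C = -11.
Subtracting the second from the third: A + 8C = -23.
Solving: C = -3, A = 1, then B = -2.
Hence a_{19} = 1·19 + (-2) + (-3)·524288 = -1572847.

-1572847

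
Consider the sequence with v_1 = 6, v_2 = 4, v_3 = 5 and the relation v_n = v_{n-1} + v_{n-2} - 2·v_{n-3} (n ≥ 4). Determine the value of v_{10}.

Applying the relation repeatedly:
v_4 = -3;  v_5 = -6;  v_6 = -19;  v_7 = -19;  v_8 = -26;  v_9 = -7;  v_{10} = 5.

5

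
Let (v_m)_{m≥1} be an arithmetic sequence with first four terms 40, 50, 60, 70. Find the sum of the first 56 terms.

17640

Common difference d = 10.
v_m = 40 + (m - 1)·10.
v_{56} = 590; S = 56·(40 + 590)/2 = 17640.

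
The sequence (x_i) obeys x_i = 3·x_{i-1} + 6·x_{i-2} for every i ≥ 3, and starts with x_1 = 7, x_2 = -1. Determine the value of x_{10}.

874719

Compute successive terms:
x_3 = 39  x_4 = 111  x_5 = 567  x_6 = 2367  x_7 = 10503  x_8 = 45711  x_9 = 200151  x_{10} = 874719.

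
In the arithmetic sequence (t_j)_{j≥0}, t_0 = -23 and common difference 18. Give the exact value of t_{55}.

t_j = -23 + (j - 0)·18.
t_{55} = -23 + 55·18 = 967.

967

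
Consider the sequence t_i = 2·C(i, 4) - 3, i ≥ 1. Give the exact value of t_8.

C(8, 4) = 70, so t_8 = 137.

137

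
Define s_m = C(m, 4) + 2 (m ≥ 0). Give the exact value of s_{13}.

717

C(13, 4) = 715, so s_{13} = 717.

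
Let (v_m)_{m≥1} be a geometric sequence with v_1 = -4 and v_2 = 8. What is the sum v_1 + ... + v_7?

-172

Common ratio r = -2.
v_m = (-4)·(-2)^(m-1).
S = (-4)·((-2)^7 - 1)/(-2 - 1) = (-4)·(-128 - 1)/(-3) = -172.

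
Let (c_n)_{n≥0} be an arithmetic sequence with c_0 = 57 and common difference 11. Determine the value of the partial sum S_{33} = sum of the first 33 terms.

7689

c_n = 57 + (n - 0)·11.
c_{32} = 409; S = 33·(57 + 409)/2 = 7689.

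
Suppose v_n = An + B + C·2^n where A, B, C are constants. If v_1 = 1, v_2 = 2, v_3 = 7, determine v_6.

110

The three given values yield: A + B + 2C = 1; 2A + B + 4C = 2; 3A + B + 8C = 7.
Subtracting the first from the second: A + 2C = 1.
Subtracting the second from the third: A + 4C = 5.
Solving: C = 2, A = -3, then B = 0.
Hence v_6 = -3·6 + 0 + 2·64 = 110.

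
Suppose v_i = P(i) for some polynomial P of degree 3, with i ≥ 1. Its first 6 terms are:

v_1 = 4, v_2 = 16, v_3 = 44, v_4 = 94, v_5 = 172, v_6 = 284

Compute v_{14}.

3124

1st diffs: 12, 28, 50, 78, 112.
2nd diffs: 16, 22, 28, 34.
3rd diffs: 6, 6, 6 (constant).
So v_i = i^3 + 2i^2 - i + 2.
Evaluating at i = 14 gives v_{14} = 3124.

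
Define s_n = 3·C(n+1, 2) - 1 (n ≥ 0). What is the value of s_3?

17

C(4, 2) = 6, so s_3 = 17.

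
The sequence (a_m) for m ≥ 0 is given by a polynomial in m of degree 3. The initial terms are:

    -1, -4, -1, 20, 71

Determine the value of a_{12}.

1st diffs: -3, 3, 21, 51.
2nd diffs: 6, 18, 30.
3rd diffs: 12, 12 (constant).
Newton forward-difference form: a_m = -1 + (-3)·C(m,1) + 6·C(m,2) + 12·C(m,3).
At m = 12: m = 12, so a_{12} = -1 - 36 + 396 + 2640 = 2999.

2999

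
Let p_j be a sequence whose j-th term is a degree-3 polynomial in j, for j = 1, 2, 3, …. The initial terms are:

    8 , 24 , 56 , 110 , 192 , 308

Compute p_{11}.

1608

1st diffs: 16, 32, 54, 82, 116.
2nd diffs: 16, 22, 28, 34.
3rd diffs: 6, 6, 6 (constant).
So p_j = j^3 + 2j^2 + 3j + 2.
Evaluating at j = 11 gives p_{11} = 1608.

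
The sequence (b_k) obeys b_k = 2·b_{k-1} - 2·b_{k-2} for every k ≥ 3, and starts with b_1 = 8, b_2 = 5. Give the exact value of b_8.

Iterate the recurrence:
b_3 = -6;  b_4 = -22;  b_5 = -32;  b_6 = -20;  b_7 = 24;  b_8 = 88.

88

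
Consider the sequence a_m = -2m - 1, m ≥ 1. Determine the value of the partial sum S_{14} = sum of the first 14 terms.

Over m = 1..14: Σm = 105.
Total = (-2)·105 + (-1)·14 = -224.

-224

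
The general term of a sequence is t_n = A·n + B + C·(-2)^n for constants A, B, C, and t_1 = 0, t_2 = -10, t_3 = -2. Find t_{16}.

Write the equations: A + B - 2C = 0; 2A + B + 4C = -10; 3A + B - 8C = -2.
Subtracting the first from the second: A + 6C = -10.
Subtracting the second from the third: A - 12C = 8.
Solving: C = -1, A = -4, then B = 2.
Hence t_{16} = -4·16 + 2 + (-1)·65536 = -65598.

-65598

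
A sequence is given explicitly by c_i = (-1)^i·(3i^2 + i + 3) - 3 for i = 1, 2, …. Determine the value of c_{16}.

784

(-1)^16 = 1; 3i^2 + i + 3 at i=16 is 787; so c_{16} = 784.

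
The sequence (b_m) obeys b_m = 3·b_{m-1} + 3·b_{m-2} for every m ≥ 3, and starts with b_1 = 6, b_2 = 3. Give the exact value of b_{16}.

812579850

Iterate the recurrence:
b_3 = 27; b_4 = 90; b_5 = 351; …; b_{13} = 14910966; b_{14} = 56531763; b_{15} = 214328187; b_{16} = 812579850.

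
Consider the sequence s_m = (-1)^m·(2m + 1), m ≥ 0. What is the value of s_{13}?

(-1)^13 = -1; 2m + 1 at m=13 is 27; so s_{13} = -27.

-27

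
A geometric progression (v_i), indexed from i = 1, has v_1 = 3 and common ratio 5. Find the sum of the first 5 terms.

2343

v_i = 3·5^(i-1).
S = 3·(5^5 - 1)/(5 - 1) = 3·(3125 - 1)/(4) = 2343.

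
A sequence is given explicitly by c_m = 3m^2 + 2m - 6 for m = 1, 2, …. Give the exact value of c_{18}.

c_{18} = 3·18^2 + 2·18 - 6 = 1002.

1002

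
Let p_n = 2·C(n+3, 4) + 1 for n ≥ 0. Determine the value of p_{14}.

4761

C(17, 4) = 2380, so p_{14} = 4761.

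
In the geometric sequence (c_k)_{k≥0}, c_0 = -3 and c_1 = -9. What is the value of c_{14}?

-14348907

Common ratio r = 3.
c_k = (-3)·3^(k-0).
c_{14} = (-3)·3^14 = -14348907.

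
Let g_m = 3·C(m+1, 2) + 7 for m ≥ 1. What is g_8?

115

C(9, 2) = 36, so g_8 = 115.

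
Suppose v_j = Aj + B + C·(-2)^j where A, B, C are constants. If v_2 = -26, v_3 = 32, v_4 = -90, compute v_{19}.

Plug in j = 2, 3, 4: 2A + B + 4C = -26; 3A + B - 8C = 32; 4A + B + 16C = -90.
Subtracting the first from the second: A - 12C = 58.
Subtracting the second from the third: A + 24C = -122.
Solving: C = -5, A = -2, then B = -2.
Hence v_{19} = -2·19 + (-2) + (-5)·(-524288) = 2621400.

2621400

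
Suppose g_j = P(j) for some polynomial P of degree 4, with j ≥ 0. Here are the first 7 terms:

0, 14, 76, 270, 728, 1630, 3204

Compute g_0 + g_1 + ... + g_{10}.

1st diffs: 14, 62, 194, 458, 902, 1574.
2nd diffs: 48, 132, 264, 444, 672.
3rd diffs: 84, 132, 180, 228.
4th diffs: 48, 48, 48 (constant).
Newton forward-difference form: g_j = 14·C(j,1) + 48·C(j,2) + 84·C(j,3) + 48·C(j,4).
Continuing: 5726, 9520, 14958, 22460.
Summing j = 0..10 (11 terms) gives 58586.

58586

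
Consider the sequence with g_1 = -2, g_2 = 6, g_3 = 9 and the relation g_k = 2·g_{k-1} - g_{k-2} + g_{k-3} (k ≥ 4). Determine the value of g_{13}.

Step forward from the initial values:
g_4 = 10, g_5 = 17, g_6 = 33, g_7 = 59, g_8 = 102, g_9 = 178, g_{10} = 313, g_{11} = 550, g_{12} = 965, g_{13} = 1693.

1693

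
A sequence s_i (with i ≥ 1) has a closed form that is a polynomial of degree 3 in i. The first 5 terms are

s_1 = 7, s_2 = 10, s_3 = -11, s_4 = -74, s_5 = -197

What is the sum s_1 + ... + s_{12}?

1st diffs: 3, -21, -63, -123.
2nd diffs: -24, -42, -60.
3rd diffs: -18, -18 (constant).
So s_i = -3i^3 + 6i^2 + 6i - 2.
Continuing: …, -398, -695, -1106, -1649, …, s_{12} = -4250.
Summing i = 1..12 (12 terms) gives -13908.

-13908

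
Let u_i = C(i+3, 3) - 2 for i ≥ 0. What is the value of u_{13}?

558

C(16, 3) = 560, so u_{13} = 558.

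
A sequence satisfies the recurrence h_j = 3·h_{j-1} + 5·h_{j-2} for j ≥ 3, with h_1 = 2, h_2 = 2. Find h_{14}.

h_3 = 16; h_4 = 58; h_5 = 254; …; h_{11} = 1366486; h_{12} = 5729068; h_{13} = 24019634; h_{14} = 100704242.

100704242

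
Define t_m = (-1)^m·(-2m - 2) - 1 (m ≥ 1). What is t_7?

(-1)^7 = -1; -2m - 2 at m=7 is -16; so t_7 = 15.

15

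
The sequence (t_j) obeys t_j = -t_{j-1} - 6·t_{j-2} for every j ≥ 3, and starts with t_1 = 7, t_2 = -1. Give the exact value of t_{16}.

992207

Iterate the recurrence:
t_3 = -41  t_4 = 47  t_5 = 199  …  t_{13} = -224633  t_{14} = -468001  t_{15} = 1815799  t_{16} = 992207.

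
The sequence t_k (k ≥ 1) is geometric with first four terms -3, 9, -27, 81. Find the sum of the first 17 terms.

-96855123

Common ratio r = -3.
t_k = (-3)·(-3)^(k-1).
S = (-3)·((-3)^17 - 1)/(-3 - 1) = (-3)·(-129140163 - 1)/(-4) = -96855123.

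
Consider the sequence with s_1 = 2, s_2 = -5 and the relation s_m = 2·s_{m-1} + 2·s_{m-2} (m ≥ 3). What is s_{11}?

Iterate the recurrence:
s_3 = -6;  s_4 = -22;  s_5 = -56;  s_6 = -156;  s_7 = -424;  s_8 = -1160;  s_9 = -3168;  s_{10} = -8656;  s_{11} = -23648.

-23648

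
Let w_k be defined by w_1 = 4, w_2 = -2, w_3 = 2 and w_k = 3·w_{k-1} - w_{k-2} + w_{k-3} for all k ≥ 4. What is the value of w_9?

Step forward from the initial values:
w_4 = 12  w_5 = 32  w_6 = 86  w_7 = 238  w_8 = 660  w_9 = 1828.

1828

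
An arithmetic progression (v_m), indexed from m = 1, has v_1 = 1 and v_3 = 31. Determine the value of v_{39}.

Common difference d = (31 - 1) / (3 - 1) = 15.
v_m = 1 + (m - 1)·15.
v_{39} = 1 + 38·15 = 571.

571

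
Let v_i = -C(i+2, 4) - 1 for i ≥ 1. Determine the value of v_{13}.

-1366

C(15, 4) = 1365, so v_{13} = -1366.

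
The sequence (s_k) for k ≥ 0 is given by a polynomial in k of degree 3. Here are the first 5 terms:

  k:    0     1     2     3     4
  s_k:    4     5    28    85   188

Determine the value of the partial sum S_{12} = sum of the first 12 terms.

1st diffs: 1, 23, 57, 103.
2nd diffs: 22, 34, 46.
3rd diffs: 12, 12 (constant).
Newton forward-difference form: s_k = 4 + 1·C(k,1) + 22·C(k,2) + 12·C(k,3).
Continuing: …, 349, 580, 893, 1300, …, s_{11} = 3205.
Summing k = 0..11 (12 terms) gives 10894.

10894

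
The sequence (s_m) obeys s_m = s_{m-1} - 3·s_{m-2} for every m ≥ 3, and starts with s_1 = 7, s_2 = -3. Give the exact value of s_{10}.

Iterate the recurrence:
s_3 = -24, s_4 = -15, s_5 = 57, s_6 = 102, s_7 = -69, s_8 = -375, s_9 = -168, s_{10} = 957.

957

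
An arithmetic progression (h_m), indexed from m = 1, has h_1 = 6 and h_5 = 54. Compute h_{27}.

Common difference d = (54 - 6) / (5 - 1) = 12.
h_m = 6 + (m - 1)·12.
h_{27} = 6 + 26·12 = 318.

318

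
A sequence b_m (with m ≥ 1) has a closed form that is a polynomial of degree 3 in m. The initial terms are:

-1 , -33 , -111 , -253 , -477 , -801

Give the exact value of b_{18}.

-19041

1st diffs: -32, -78, -142, -224, -324.
2nd diffs: -46, -64, -82, -100.
3rd diffs: -18, -18, -18 (constant).
Newton forward-difference form: b_m = -1 + (-32)·C(m-1,1) + (-46)·C(m-1,2) + (-18)·C(m-1,3).
At m = 18: m-1 = 17, so b_{18} = -1 - 544 - 6256 - 12240 = -19041.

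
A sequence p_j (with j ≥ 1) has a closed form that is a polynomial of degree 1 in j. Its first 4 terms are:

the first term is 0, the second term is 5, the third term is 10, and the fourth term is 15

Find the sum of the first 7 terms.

1st diffs: 5, 5, 5 (constant).
So p_j = 5j - 5.
Continuing: 20, 25, 30.
Summing j = 1..7 (7 terms) gives 105.

105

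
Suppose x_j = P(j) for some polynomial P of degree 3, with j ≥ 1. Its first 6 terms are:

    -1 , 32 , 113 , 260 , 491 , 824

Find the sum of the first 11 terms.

15664

1st diffs: 33, 81, 147, 231, 333.
2nd diffs: 48, 66, 84, 102.
3rd diffs: 18, 18, 18 (constant).
Newton forward-difference form: x_j = -1 + 33·C(j-1,1) + 48·C(j-1,2) + 18·C(j-1,3).
Continuing: …, 1277, 1868, 2615, 3536, …, x_{11} = 4649.
Summing j = 1..11 (11 terms) gives 15664.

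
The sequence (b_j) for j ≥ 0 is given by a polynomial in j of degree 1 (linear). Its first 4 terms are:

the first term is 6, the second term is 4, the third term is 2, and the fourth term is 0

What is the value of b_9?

-12

1st diffs: -2, -2, -2 (constant).
So b_j = -2j + 6.
Evaluating at j = 9 gives b_9 = -12.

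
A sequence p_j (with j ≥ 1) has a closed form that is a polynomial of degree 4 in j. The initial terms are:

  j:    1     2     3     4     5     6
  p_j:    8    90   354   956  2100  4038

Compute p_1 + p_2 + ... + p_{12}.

1st diffs: 82, 264, 602, 1144, 1938.
2nd diffs: 182, 338, 542, 794.
3rd diffs: 156, 204, 252.
4th diffs: 48, 48 (constant).
Newton forward-difference form: p_j = 8 + 82·C(j-1,1) + 182·C(j-1,2) + 156·C(j-1,3) + 48·C(j-1,4).
Continuing: …, 7070, 11544, 17856, 26450, …, p_{12} = 52500.
Summing j = 1..12 (12 terms) gives 160784.

160784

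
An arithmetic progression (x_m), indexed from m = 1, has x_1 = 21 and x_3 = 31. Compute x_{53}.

281

Common difference d = (31 - 21) / (3 - 1) = 5.
x_m = 21 + (m - 1)·5.
x_{53} = 21 + 52·5 = 281.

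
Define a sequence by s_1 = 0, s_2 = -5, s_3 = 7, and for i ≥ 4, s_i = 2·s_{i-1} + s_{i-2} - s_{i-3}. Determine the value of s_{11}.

3667

Compute successive terms:
s_4 = 9  s_5 = 30  s_6 = 62  s_7 = 145  s_8 = 322  s_9 = 727  s_{10} = 1631  s_{11} = 3667.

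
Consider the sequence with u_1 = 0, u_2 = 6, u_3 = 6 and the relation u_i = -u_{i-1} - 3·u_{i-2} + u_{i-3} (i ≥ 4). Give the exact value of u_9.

u_4 = -24;  u_5 = 12;  u_6 = 66;  u_7 = -126;  u_8 = -60;  u_9 = 504.

504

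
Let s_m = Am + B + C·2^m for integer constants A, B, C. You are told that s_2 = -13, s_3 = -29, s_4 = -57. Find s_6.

The three given values yield: 2A + B + 4C = -13; 3A + B + 8C = -29; 4A + B + 16C = -57.
Subtracting the first from the second: A + 4C = -16.
Subtracting the second from the third: A + 8C = -28.
Solving: C = -3, A = -4, then B = 7.
Therefore s_6 = -24 + 7 + (-3)·64 = -209.

-209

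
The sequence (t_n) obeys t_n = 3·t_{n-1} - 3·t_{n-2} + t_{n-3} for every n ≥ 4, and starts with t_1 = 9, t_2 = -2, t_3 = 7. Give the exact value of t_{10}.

Compute successive terms:
t_4 = 36; t_5 = 85; t_6 = 154; t_7 = 243; t_8 = 352; t_9 = 481; t_{10} = 630.

630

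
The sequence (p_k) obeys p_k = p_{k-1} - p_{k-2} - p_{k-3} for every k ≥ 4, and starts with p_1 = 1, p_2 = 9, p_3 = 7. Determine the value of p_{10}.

p_4 = -3;  p_5 = -19;  p_6 = -23;  p_7 = -1;  p_8 = 41;  p_9 = 65;  p_{10} = 25.

25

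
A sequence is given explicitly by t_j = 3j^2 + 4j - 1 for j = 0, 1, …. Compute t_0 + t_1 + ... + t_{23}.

14052

Over j = 0..23: Σj = 276, Σj² = 4324.
Total = (3)·4324 + (4)·276 + (-1)·24 = 14052.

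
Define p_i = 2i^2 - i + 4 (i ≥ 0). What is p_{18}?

634

p_{18} = 2·18^2 - 1·18 + 4 = 634.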